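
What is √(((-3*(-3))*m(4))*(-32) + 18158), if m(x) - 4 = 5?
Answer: √15566 ≈ 124.76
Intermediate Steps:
m(x) = 9 (m(x) = 4 + 5 = 9)
√(((-3*(-3))*m(4))*(-32) + 18158) = √((-3*(-3)*9)*(-32) + 18158) = √((9*9)*(-32) + 18158) = √(81*(-32) + 18158) = √(-2592 + 18158) = √15566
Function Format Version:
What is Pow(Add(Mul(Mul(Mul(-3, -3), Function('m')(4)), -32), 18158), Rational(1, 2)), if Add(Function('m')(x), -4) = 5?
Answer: Pow(15566, Rational(1, 2)) ≈ 124.76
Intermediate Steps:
Function('m')(x) = 9 (Function('m')(x) = Add(4, 5) = 9)
Pow(Add(Mul(Mul(Mul(-3, -3), Function('m')(4)), -32), 18158), Rational(1, 2)) = Pow(Add(Mul(Mul(Mul(-3, -3), 9), -32), 18158), Rational(1, 2)) = Pow(Add(Mul(Mul(9, 9), -32), 18158), Rational(1, 2)) = Pow(Add(Mul(81, -32), 18158), Rational(1, 2)) = Pow(Add(-2592, 18158), Rational(1, 2)) = Pow(15566, Rational(1, 2))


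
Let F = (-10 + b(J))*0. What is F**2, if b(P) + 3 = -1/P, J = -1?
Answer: 0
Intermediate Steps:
b(P) = -3 - 1/P
F = 0 (F = (-10 + (-3 - 1/(-1)))*0 = (-10 + (-3 - 1*(-1)))*0 = (-10 + (-3 + 1))*0 = (-10 - 2)*0 = -12*0 = 0)
F**2 = 0**2 = 0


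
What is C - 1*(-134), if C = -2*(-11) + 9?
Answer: 165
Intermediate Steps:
C = 31 (C = 22 + 9 = 31)
C - 1*(-134) = 31 - 1*(-134) = 31 + 134 = 165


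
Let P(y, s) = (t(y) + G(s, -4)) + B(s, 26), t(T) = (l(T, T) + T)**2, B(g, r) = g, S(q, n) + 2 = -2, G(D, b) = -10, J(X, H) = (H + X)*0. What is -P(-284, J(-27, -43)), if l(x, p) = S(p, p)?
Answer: -82934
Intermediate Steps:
J(X, H) = 0
S(q, n) = -4 (S(q, n) = -2 - 2 = -4)
l(x, p) = -4
t(T) = (-4 + T)**2
P(y, s) = -10 + s + (-4 + y)**2 (P(y, s) = ((-4 + y)**2 - 10) + s = (-10 + (-4 + y)**2) + s = -10 + s + (-4 + y)**2)
-P(-284, J(-27, -43)) = -(-10 + 0 + (-4 - 284)**2) = -(-10 + 0 + (-288)**2) = -(-10 + 0 + 82944) = -1*82934 = -82934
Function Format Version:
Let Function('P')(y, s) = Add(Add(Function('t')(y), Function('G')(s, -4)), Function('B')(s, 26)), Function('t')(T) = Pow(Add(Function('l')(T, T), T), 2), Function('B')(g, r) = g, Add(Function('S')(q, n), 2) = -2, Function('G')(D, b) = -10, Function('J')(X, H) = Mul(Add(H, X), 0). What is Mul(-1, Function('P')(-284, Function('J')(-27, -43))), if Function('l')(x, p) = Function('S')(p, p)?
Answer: -82934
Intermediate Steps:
Function('J')(X, H) = 0
Function('S')(q, n) = -4 (Function('S')(q, n) = Add(-2, -2) = -4)
Function('l')(x, p) = -4
Function('t')(T) = Pow(Add(-4, T), 2)
Function('P')(y, s) = Add(-10, s, Pow(Add(-4, y), 2)) (Function('P')(y, s) = Add(Add(Pow(Add(-4, y), 2), -10), s) = Add(Add(-10, Pow(Add(-4, y), 2)), s) = Add(-10, s, Pow(Add(-4, y), 2)))
Mul(-1, Function('P')(-284, Function('J')(-27, -43))) = Mul(-1, Add(-10, 0, Pow(Add(-4, -284), 2))) = Mul(-1, Add(-10, 0, Pow(-288, 2))) = Mul(-1, Add(-10, 0, 82944)) = Mul(-1, 82934) = -82934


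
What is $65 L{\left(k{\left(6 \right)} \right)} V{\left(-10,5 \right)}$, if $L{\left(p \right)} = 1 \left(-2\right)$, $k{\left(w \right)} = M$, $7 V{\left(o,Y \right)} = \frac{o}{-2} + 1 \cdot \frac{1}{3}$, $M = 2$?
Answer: $- \frac{2080}{21} \approx -99.048$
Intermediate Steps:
$V{\left(o,Y \right)} = \frac{1}{21} - \frac{o}{14}$ ($V{\left(o,Y \right)} = \frac{\frac{o}{-2} + 1 \cdot \frac{1}{3}}{7} = \frac{o \left(- \frac{1}{2}\right) + 1 \cdot \frac{1}{3}}{7} = \frac{- \frac{o}{2} + \frac{1}{3}}{7} = \frac{\frac{1}{3} - \frac{o}{2}}{7} = \frac{1}{21} - \frac{o}{14}$)
$k{\left(w \right)} = 2$
$L{\left(p \right)} = -2$
$65 L{\left(k{\left(6 \right)} \right)} V{\left(-10,5 \right)} = 65 \left(-2\right) \left(\frac{1}{21} - - \frac{5}{7}\right) = - 130 \left(\frac{1}{21} + \frac{5}{7}\right) = \left(-130\right) \frac{16}{21} = - \frac{2080}{21}$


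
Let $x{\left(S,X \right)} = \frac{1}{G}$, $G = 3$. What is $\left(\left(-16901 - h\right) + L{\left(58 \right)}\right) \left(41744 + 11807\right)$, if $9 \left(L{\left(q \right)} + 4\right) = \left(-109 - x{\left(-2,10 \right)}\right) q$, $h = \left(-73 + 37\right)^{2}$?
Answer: $- \frac{27335161501}{27} \approx -1.0124 \cdot 10^{9}$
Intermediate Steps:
$h = 1296$ ($h = \left(-36\right)^{2} = 1296$)
$x{\left(S,X \right)} = \frac{1}{3}$
$L{\left(q \right)} = -4 - \frac{328 q}{27}$ ($L{\left(q \right)} = -4 + \frac{\left(-109 - \frac{1}{3}\right) q}{9} = -4 + \frac{\left(- \frac{328}{3}\right) q}{9} = -4 - \frac{328 q}{27}$)
$\left(\left(-16901 - h\right) + L{\left(58 \right)}\right) \left(41744 + 11807\right) = \left(\left(-16901 - 1296\right) - \frac{19132}{27}\right) \left(41744 + 11807\right) = \left(\left(-16901 - 1296\right) - \frac{19132}{27}\right) 53551 = \left(-18197 - \frac{19132}{27}\right) 53551 = \left(- \frac{510451}{27}\right) 53551 = - \frac{27335161501}{27}$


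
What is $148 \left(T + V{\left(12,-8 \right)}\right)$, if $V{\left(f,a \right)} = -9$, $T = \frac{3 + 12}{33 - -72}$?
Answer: $- \frac{9176}{7} \approx -1310.9$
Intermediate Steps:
$T = \frac{1}{7}$ ($T = \frac{15}{33 + 72} = \frac{15}{105} = 15 \cdot \frac{1}{105} = \frac{1}{7} \approx 0.14286$)
$148 \left(T + V{\left(12,-8 \right)}\right) = 148 \left(\frac{1}{7} - 9\right) = 148 \left(- \frac{62}{7}\right) = - \frac{9176}{7}$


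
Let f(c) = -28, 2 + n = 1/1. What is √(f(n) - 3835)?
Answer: I*√3863 ≈ 62.153*I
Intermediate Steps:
n = -1 (n = -2 + 1/1 = -2 + 1 = -1)
√(f(n) - 3835) = √(-28 - 3835) = √(-3863) = I*√3863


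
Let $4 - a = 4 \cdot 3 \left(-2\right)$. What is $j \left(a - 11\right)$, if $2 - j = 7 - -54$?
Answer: $-1003$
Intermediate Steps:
$j = -59$ ($j = 2 - \left(7 - -54\right) = 2 - \left(7 + 54\right) = 2 - 61 = -59$)
$a = 28$ ($a = 4 - 4 \cdot 3 \left(-2\right) = 4 - 12 \left(-2\right) = 4 - -24 = 4 + 24 = 28$)
$j \left(a - 11\right) = - 59 \left(28 - 11\right) = \left(-59\right) 17 = -1003$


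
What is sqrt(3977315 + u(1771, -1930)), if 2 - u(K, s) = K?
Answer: sqrt(3975546) ≈ 1993.9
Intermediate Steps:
u(K, s) = 2 - K
sqrt(3977315 + u(1771, -1930)) = sqrt(3977315 + (2 - 1*1771)) = sqrt(3977315 + (2 - 1771)) = sqrt(3977315 - 1769) = sqrt(3975546)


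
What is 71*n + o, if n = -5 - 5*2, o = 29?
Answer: -1036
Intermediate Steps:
n = -15 (n = -5 - 10 = -15)
71*n + o = 71*(-15) + 29 = -1065 + 29 = -1036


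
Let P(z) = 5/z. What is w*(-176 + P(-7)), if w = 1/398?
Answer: -1237/2786 ≈ -0.44401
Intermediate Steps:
w = 1/398 ≈ 0.0025126
w*(-176 + P(-7)) = (-176 + 5/(-7))/398 = (-176 + 5*(-⅐))/398 = (-176 - 5/7)/398 = (1/398)*(-1237/7) = -1237/2786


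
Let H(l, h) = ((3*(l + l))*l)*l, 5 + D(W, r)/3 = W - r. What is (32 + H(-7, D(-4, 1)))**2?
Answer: 4104676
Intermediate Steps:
D(W, r) = -15 - 3*r + 3*W (D(W, r) = -15 + 3*(W - r) = -15 + (-3*r + 3*W) = -15 - 3*r + 3*W)
H(l, h) = 6*l**3 (H(l, h) = ((3*(2*l))*l)*l = ((6*l)*l)*l = (6*l**2)*l = 6*l**3)
(32 + H(-7, D(-4, 1)))**2 = (32 + 6*(-7)**3)**2 = (32 + 6*(-343))**2 = (32 - 2058)**2 = (-2026)**2 = 4104676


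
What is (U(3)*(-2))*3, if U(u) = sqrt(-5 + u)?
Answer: -6*I*sqrt(2) ≈ -8.4853*I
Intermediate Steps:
(U(3)*(-2))*3 = (sqrt(-5 + 3)*(-2))*3 = (sqrt(-2)*(-2))*3 = ((I*sqrt(2))*(-2))*3 = -2*I*sqrt(2)*3 = -6*I*sqrt(2)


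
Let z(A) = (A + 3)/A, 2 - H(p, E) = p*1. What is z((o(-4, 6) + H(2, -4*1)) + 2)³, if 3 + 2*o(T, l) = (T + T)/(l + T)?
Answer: -1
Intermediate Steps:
o(T, l) = -3/2 + T/(T + l) (o(T, l) = -3/2 + ((T + T)/(l + T))/2 = -3/2 + ((2*T)/(T + l))/2 = -3/2 + (2*T/(T + l))/2 = -3/2 + T/(T + l))
H(p, E) = 2 - p
z(A) = (3 + A)/A
z((o(-4, 6) + H(2, -4*1)) + 2)³ = ((3 + (((-1*(-4) - 3*6)/(2*(-4 + 6)) + (2 - 1*2)) + 2))/(((-1*(-4) - 3*6)/(2*(-4 + 6)) + (2 - 1*2)) + 2))³ = ((3 + (((½)*(4 - 18)/2 + (2 - 2)) + 2))/(((½)*(4 - 18)/2 + (2 - 2)) + 2))³ = ((3 + (((½)*(½)*(-14) + 0) + 2))/(((½)*(½)*(-14) + 0) + 2))³ = ((3 + ((-7/2 + 0) + 2))/((-7/2 + 0) + 2))³ = ((3 + (-7/2 + 2))/(-7/2 + 2))³ = ((3 - 3/2)/(-3/2))³ = (-⅔*3/2)³ = (-1)³ = -1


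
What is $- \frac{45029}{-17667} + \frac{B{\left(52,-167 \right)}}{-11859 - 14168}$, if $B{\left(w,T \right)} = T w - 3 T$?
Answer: $\frac{1316538844}{459819009} \approx 2.8632$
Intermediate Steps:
$B{\left(w,T \right)} = - 3 T + T w$
$- \frac{45029}{-17667} + \frac{B{\left(52,-167 \right)}}{-11859 - 14168} = - \frac{45029}{-17667} + \frac{\left(-167\right) \left(-3 + 52\right)}{-11859 - 14168} = \left(-45029\right) \left(- \frac{1}{17667}\right) + \frac{\left(-167\right) 49}{-26027} = \frac{45029}{17667} - - \frac{8183}{26027} = \frac{45029}{17667} + \frac{8183}{26027} = \frac{1316538844}{459819009}$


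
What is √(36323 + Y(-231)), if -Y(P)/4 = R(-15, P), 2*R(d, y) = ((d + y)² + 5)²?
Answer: I*√7325546559 ≈ 85589.0*I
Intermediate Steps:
R(d, y) = (5 + (d + y)²)²/2 (R(d, y) = ((d + y)² + 5)²/2 = (5 + (d + y)²)²/2)
Y(P) = -2*(5 + (-15 + P)²)²
√(36323 + Y(-231)) = √(36323 - 2*(5 + (-15 - 231)²)²) = √(36323 - 2*(5 + (-246)²)²) = √(36323 - 2*(5 + 60516)²) = √(36323 - 2*60521²) = √(36323 - 2*3662791441) = √(36323 - 7325582882) = √(-7325546559) = I*√7325546559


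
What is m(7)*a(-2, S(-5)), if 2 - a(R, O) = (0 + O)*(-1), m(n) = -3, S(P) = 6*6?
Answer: -114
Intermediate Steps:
S(P) = 36
a(R, O) = 2 + O (a(R, O) = 2 - (0 + O)*(-1) = 2 - O*(-1) = 2 - (-1)*O = 2 + O)
m(7)*a(-2, S(-5)) = -3*(2 + 36) = -3*38 = -114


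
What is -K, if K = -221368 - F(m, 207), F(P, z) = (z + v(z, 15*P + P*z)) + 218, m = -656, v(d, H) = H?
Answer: 76161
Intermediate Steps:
F(P, z) = 218 + z + 15*P + P*z (F(P, z) = (z + (15*P + P*z)) + 218 = (z + 15*P + P*z) + 218 = 218 + z + 15*P + P*z)
K = -76161 (K = -221368 - (218 + 207 - 656*(15 + 207)) = -221368 - (218 + 207 - 656*222) = -221368 - (218 + 207 - 145632) = -221368 - 1*(-145207) = -221368 + 145207 = -76161)
-K = -1*(-76161) = 76161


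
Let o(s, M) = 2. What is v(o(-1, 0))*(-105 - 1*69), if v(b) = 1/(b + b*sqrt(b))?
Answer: 87 - 87*sqrt(2) ≈ -36.037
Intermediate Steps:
v(b) = 1/(b + b**(3/2))
v(o(-1, 0))*(-105 - 1*69) = (-105 - 1*69)/(2 + 2**(3/2)) = (-105 - 69)/(2 + 2*sqrt(2)) = -174/(2 + 2*sqrt(2))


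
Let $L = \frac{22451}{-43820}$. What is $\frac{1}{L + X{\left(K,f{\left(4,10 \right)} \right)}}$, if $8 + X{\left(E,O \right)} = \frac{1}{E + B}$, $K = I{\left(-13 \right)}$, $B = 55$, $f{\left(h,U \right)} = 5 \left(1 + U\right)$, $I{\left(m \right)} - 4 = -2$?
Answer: $- \frac{2497740}{21217807} \approx -0.11772$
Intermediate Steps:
$I{\left(m \right)} = 2$ ($I{\left(m \right)} = 4 - 2 = 2$)
$f{\left(h,U \right)} = 5 + 5 U$
$K = 2$
$X{\left(E,O \right)} = -8 + \frac{1}{55 + E}$ ($X{\left(E,O \right)} = -8 + \frac{1}{E + 55} = -8 + \frac{1}{55 + E}$)
$L = - \frac{22451}{43820}$ ($L = 22451 \left(- \frac{1}{43820}\right) = - \frac{22451}{43820} \approx -0.51235$)
$\frac{1}{L + X{\left(K,f{\left(4,10 \right)} \right)}} = \frac{1}{- \frac{22451}{43820} + \frac{-439 - 16}{55 + 2}} = \frac{1}{- \frac{22451}{43820} + \frac{-439 - 16}{57}} = \frac{1}{- \frac{22451}{43820} + \frac{1}{57} \left(-455\right)} = \frac{1}{- \frac{22451}{43820} - \frac{455}{57}} = \frac{1}{- \frac{21217807}{2497740}} = - \frac{2497740}{21217807}$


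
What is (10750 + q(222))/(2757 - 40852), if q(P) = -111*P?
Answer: 13892/38095 ≈ 0.36467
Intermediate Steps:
(10750 + q(222))/(2757 - 40852) = (10750 - 111*222)/(2757 - 40852) = (10750 - 24642)/(-38095) = -13892*(-1/38095) = 13892/38095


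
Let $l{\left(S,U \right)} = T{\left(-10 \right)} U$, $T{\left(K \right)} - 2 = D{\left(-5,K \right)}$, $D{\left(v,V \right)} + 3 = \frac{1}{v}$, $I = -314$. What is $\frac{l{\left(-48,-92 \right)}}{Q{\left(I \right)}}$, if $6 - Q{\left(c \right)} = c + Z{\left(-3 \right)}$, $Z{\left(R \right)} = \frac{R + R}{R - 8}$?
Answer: $\frac{3036}{8785} \approx 0.34559$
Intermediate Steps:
$Z{\left(R \right)} = \frac{2 R}{-8 + R}$
$D{\left(v,V \right)} = -3 + \frac{1}{v}$
$T{\left(K \right)} = - \frac{6}{5}$ ($T{\left(K \right)} = 2 - \left(3 - \frac{1}{-5}\right) = 2 - \frac{16}{5} = - \frac{6}{5}$)
$Q{\left(c \right)} = \frac{60}{11} - c$ ($Q{\left(c \right)} = 6 - \left(c + 2 \left(-3\right) \frac{1}{-8 - 3}\right) = 6 - \left(c + 2 \left(-3\right) \frac{1}{-11}\right) = 6 - \left(c + 2 \left(-3\right) \left(- \frac{1}{11}\right)\right) = 6 - \left(c + \frac{6}{11}\right) = 6 - \left(\frac{6}{11} + c\right) = \frac{60}{11} - c$)
$l{\left(S,U \right)} = - \frac{6 U}{5}$
$\frac{l{\left(-48,-92 \right)}}{Q{\left(I \right)}} = \frac{\left(- \frac{6}{5}\right) \left(-92\right)}{\frac{60}{11} - -314} = \frac{552}{5 \left(\frac{60}{11} + 314\right)} = \frac{552}{5 \cdot \frac{3514}{11}} = \frac{552}{5} \cdot \frac{11}{3514} = \frac{3036}{8785}$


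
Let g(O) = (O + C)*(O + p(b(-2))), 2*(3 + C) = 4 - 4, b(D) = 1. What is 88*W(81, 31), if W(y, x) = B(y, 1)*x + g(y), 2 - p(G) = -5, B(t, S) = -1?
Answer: 601304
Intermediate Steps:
C = -3 (C = -3 + (4 - 4)/2 = -3 + (½)*0 = -3 + 0 = -3)
p(G) = 7 (p(G) = 2 - 1*(-5) = 2 + 5 = 7)
g(O) = (-3 + O)*(7 + O) (g(O) = (O - 3)*(O + 7) = (-3 + O)*(7 + O))
W(y, x) = -21 + y² - x + 4*y (W(y, x) = -x + (-21 + y² + 4*y) = -21 + y² - x + 4*y)
88*W(81, 31) = 88*(-21 + 81² - 1*31 + 4*81) = 88*(-21 + 6561 - 31 + 324) = 88*6833 = 601304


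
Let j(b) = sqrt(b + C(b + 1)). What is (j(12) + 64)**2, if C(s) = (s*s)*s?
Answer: 12321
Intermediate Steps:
C(s) = s**3 (C(s) = s**2*s = s**3)
j(b) = sqrt(b + (1 + b)**3) (j(b) = sqrt(b + (b + 1)**3) = sqrt(b + (1 + b)**3))
(j(12) + 64)**2 = (sqrt(12 + (1 + 12)**3) + 64)**2 = (sqrt(12 + 13**3) + 64)**2 = (sqrt(12 + 2197) + 64)**2 = (sqrt(2209) + 64)**2 = (47 + 64)**2 = 111**2 = 12321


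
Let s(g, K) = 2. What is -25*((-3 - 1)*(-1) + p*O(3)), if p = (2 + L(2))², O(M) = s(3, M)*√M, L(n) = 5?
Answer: -100 - 2450*√3 ≈ -4343.5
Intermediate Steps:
O(M) = 2*√M
p = 49 (p = (2 + 5)² = 7² = 49)
-25*((-3 - 1)*(-1) + p*O(3)) = -25*((-3 - 1)*(-1) + 49*(2*√3)) = -25*(-4*(-1) + 98*√3) = -25*(4 + 98*√3) = -100 - 2450*√3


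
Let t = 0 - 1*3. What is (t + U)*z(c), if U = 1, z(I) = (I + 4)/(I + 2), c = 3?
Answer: -14/5 ≈ -2.8000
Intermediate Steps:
z(I) = (4 + I)/(2 + I)
t = -3 (t = 0 - 3 = -3)
(t + U)*z(c) = (-3 + 1)*((4 + 3)/(2 + 3)) = -2*7/5 = -14/5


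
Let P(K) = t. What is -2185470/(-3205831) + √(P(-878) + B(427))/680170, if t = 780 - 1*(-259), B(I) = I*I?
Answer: 2185470/3205831 + √45842/340085 ≈ 0.68235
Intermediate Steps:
B(I) = I²
t = 1039 (t = 780 + 259 = 1039)
P(K) = 1039
-2185470/(-3205831) + √(P(-878) + B(427))/680170 = -2185470/(-3205831) + √(1039 + 427²)/680170 = -2185470*(-1/3205831) + √(1039 + 182329)*(1/680170) = 2185470/3205831 + √183368*(1/680170) = 2185470/3205831 + (2*√45842)*(1/680170) = 2185470/3205831 + √45842/340085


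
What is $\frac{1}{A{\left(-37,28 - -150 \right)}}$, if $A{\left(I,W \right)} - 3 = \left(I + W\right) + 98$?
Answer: $\frac{1}{242} \approx 0.0041322$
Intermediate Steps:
$A{\left(I,W \right)} = 101 + I + W$ ($A{\left(I,W \right)} = 3 + \left(\left(I + W\right) + 98\right) = 3 + \left(98 + I + W\right) = 101 + I + W$)
$\frac{1}{A{\left(-37,28 - -150 \right)}} = \frac{1}{101 - 37 + \left(28 - -150\right)} = \frac{1}{101 - 37 + \left(28 + 150\right)} = \frac{1}{101 - 37 + 178} = \frac{1}{242}$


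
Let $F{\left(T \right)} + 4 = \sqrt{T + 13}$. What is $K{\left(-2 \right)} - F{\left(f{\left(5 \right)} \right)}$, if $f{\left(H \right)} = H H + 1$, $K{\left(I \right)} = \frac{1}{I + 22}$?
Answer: $\frac{81}{20} - \sqrt{39} \approx -2.195$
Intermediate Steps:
$K{\left(I \right)} = \frac{1}{22 + I}$
$f{\left(H \right)} = 1 + H^{2}$ ($f{\left(H \right)} = H^{2} + 1 = 1 + H^{2}$)
$F{\left(T \right)} = -4 + \sqrt{13 + T}$ ($F{\left(T \right)} = -4 + \sqrt{T + 13} = -4 + \sqrt{13 + T}$)
$K{\left(-2 \right)} - F{\left(f{\left(5 \right)} \right)} = \frac{1}{22 - 2} - \left(-4 + \sqrt{13 + \left(1 + 5^{2}\right)}\right) = \frac{1}{20} - \left(-4 + \sqrt{13 + \left(1 + 25\right)}\right) = \frac{1}{20} - \left(-4 + \sqrt{13 + 26}\right) = \frac{1}{20} - \left(-4 + \sqrt{39}\right) = \frac{1}{20} + \left(4 - \sqrt{39}\right) = \frac{81}{20} - \sqrt{39}$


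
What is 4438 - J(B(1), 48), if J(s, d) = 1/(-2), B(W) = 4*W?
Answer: 8877/2 ≈ 4438.5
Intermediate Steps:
J(s, d) = -1/2
4438 - J(B(1), 48) = 4438 - 1*(-1/2) = 4438 + 1/2 = 8877/2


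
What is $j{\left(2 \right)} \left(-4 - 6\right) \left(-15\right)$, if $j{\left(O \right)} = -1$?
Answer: $-150$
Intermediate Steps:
$j{\left(2 \right)} \left(-4 - 6\right) \left(-15\right) = - (-4 - 6) \left(-15\right) = \left(-1\right) \left(-10\right) \left(-15\right) = 10 \left(-15\right) = -150$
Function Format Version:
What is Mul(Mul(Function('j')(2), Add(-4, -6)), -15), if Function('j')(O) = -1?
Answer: -150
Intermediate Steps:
Mul(Mul(Function('j')(2), Add(-4, -6)), -15) = Mul(Mul(-1, Add(-4, -6)), -15) = Mul(Mul(-1, -10), -15) = Mul(10, -15) = -150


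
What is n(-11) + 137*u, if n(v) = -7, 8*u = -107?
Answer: -14715/8 ≈ -1839.4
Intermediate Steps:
u = -107/8 (u = (1/8)*(-107) = -107/8 ≈ -13.375)
n(-11) + 137*u = -7 + 137*(-107/8) = -7 - 14659/8 = -14715/8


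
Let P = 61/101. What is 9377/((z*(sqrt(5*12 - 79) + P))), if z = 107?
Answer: 57771697/21136780 - 95654777*I*sqrt(19)/21136780 ≈ 2.7332 - 19.726*I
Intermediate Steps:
P = 61/101 (P = 61*(1/101) = 61/101 ≈ 0.60396)
9377/((z*(sqrt(5*12 - 79) + P))) = 9377/((107*(sqrt(5*12 - 79) + 61/101))) = 9377/((107*(sqrt(60 - 79) + 61/101))) = 9377/((107*(sqrt(-19) + 61/101))) = 9377/((107*(I*sqrt(19) + 61/101))) = 9377/((107*(61/101 + I*sqrt(19)))) = 9377/(6527/101 + 107*I*sqrt(19))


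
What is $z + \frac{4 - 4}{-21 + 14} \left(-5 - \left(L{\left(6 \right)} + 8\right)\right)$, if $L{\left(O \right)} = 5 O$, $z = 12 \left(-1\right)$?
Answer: $-12$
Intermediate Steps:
$z = -12$
$z + \frac{4 - 4}{-21 + 14} \left(-5 - \left(L{\left(6 \right)} + 8\right)\right) = -12 + \frac{4 - 4}{-21 + 14} \left(-5 - \left(5 \cdot 6 + 8\right)\right) = -12 + \frac{0}{-7} \left(-5 - \left(30 + 8\right)\right) = -12 + 0 \left(- \frac{1}{7}\right) \left(-5 - 38\right) = -12 + 0 \left(-5 - 38\right) = -12 + 0 \left(-43\right) = -12 + 0 = -12$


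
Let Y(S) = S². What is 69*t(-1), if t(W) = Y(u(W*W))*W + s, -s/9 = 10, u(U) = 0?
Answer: -6210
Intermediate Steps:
s = -90 (s = -9*10 = -90)
t(W) = -90 (t(W) = 0²*W - 90 = 0*W - 90 = 0 - 90 = -90)
69*t(-1) = 69*(-90) = -6210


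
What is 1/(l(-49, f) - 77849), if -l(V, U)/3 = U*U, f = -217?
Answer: -1/219116 ≈ -4.5638e-6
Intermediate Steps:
l(V, U) = -3*U**2 (l(V, U) = -3*U*U = -3*U**2)
1/(l(-49, f) - 77849) = 1/(-3*(-217)**2 - 77849) = 1/(-3*47089 - 77849) = 1/(-141267 - 77849) = 1/(-219116) = -1/219116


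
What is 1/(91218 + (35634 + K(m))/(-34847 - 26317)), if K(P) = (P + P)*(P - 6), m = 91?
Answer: 15291/1394801662 ≈ 1.0963e-5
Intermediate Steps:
K(P) = 2*P*(-6 + P) (K(P) = (2*P)*(-6 + P) = 2*P*(-6 + P))
1/(91218 + (35634 + K(m))/(-34847 - 26317)) = 1/(91218 + (35634 + 2*91*(-6 + 91))/(-34847 - 26317)) = 1/(91218 + (35634 + 2*91*85)/(-61164)) = 1/(91218 + (35634 + 15470)*(-1/61164)) = 1/(91218 + 51104*(-1/61164)) = 1/(91218 - 12776/15291) = 1/(1394801662/15291) = 15291/1394801662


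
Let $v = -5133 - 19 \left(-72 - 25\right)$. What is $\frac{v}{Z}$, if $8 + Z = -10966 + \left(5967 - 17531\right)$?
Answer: $\frac{1645}{11269} \approx 0.14598$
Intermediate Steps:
$Z = -22538$ ($Z = -8 + \left(-10966 + \left(5967 - 17531\right)\right) = -8 - 22530 = -22538$)
$v = -3290$ ($v = -5133 - -1843 = -5133 + 1843 = -3290$)
$\frac{v}{Z} = - \frac{3290}{-22538} = \left(-3290\right) \left(- \frac{1}{22538}\right) = \frac{1645}{11269}$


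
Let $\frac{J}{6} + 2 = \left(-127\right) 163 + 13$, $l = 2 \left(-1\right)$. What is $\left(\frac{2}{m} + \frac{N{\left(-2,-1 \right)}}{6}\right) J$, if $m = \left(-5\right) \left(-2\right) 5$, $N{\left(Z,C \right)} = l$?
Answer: $\frac{182072}{5} \approx 36414.0$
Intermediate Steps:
$l = -2$
$N{\left(Z,C \right)} = -2$
$m = 50$ ($m = 10 \cdot 5 = 50$)
$J = -124140$ ($J = -12 + 6 \left(\left(-127\right) 163 + 13\right) = -12 + 6 \left(-20701 + 13\right) = -12 + 6 \left(-20688\right) = -12 - 124128 = -124140$)
$\left(\frac{2}{m} + \frac{N{\left(-2,-1 \right)}}{6}\right) J = \left(\frac{2}{50} - \frac{2}{6}\right) \left(-124140\right) = \left(2 \cdot \frac{1}{50} - \frac{1}{3}\right) \left(-124140\right) = \left(\frac{1}{25} - \frac{1}{3}\right) \left(-124140\right) = \left(- \frac{22}{75}\right) \left(-124140\right) = \frac{182072}{5}$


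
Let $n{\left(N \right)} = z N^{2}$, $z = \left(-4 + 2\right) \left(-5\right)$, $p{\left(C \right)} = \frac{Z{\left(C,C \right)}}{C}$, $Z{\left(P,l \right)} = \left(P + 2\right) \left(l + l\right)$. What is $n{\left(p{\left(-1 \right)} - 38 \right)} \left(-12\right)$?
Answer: $-155520$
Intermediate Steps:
$Z{\left(P,l \right)} = 2 l \left(2 + P\right)$ ($Z{\left(P,l \right)} = \left(2 + P\right) 2 l = 2 l \left(2 + P\right)$)
$p{\left(C \right)} = 4 + 2 C$ ($p{\left(C \right)} = \frac{2 C \left(2 + C\right)}{C} = 4 + 2 C$)
$z = 10$ ($z = \left(-2\right) \left(-5\right) = 10$)
$n{\left(N \right)} = 10 N^{2}$
$n{\left(p{\left(-1 \right)} - 38 \right)} \left(-12\right) = 10 \left(\left(4 + 2 \left(-1\right)\right) - 38\right)^{2} \left(-12\right) = 10 \left(\left(4 - 2\right) - 38\right)^{2} \left(-12\right) = 10 \left(2 - 38\right)^{2} \left(-12\right) = 10 \left(-36\right)^{2} \left(-12\right) = 10 \cdot 1296 \left(-12\right) = 12960 \left(-12\right) = -155520$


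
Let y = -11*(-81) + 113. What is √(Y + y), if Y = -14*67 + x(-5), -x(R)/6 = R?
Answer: 4*√6 ≈ 9.7980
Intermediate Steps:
x(R) = -6*R
y = 1004 (y = 891 + 113 = 1004)
Y = -908 (Y = -14*67 - 6*(-5) = -938 + 30 = -908)
√(Y + y) = √(-908 + 1004) = √96 = 4*√6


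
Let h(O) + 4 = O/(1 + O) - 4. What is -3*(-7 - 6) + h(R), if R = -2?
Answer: 33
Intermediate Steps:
h(O) = -8 + O/(1 + O) (h(O) = -4 + (O/(1 + O) - 4) = -4 + (-4 + O/(1 + O)) = -8 + O/(1 + O))
-3*(-7 - 6) + h(R) = -3*(-7 - 6) + (-8 - 7*(-2))/(1 - 2) = -3*(-13) + (-8 + 14)/(-1) = 39 - 1*6 = 39 - 6 = 33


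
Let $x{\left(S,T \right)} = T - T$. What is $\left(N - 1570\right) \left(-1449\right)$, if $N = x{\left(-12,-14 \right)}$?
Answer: $2274930$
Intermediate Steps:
$x{\left(S,T \right)} = 0$
$N = 0$
$\left(N - 1570\right) \left(-1449\right) = \left(0 - 1570\right) \left(-1449\right) = \left(-1570\right) \left(-1449\right) = 2274930$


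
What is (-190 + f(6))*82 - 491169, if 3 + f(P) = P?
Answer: -506503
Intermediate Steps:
f(P) = -3 + P
(-190 + f(6))*82 - 491169 = (-190 + (-3 + 6))*82 - 491169 = (-190 + 3)*82 - 491169 = -187*82 - 491169 = -15334 - 491169 = -506503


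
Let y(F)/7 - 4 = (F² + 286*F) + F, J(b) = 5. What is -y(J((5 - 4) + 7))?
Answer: -10248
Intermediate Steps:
y(F) = 28 + 7*F² + 2009*F (y(F) = 28 + 7*((F² + 286*F) + F) = 28 + 7*(F² + 287*F) = 28 + (7*F² + 2009*F) = 28 + 7*F² + 2009*F)
-y(J((5 - 4) + 7)) = -(28 + 7*5² + 2009*5) = -(28 + 7*25 + 10045) = -(28 + 175 + 10045) = -1*10248 = -10248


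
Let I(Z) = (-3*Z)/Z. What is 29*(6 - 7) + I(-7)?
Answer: -32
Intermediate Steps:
I(Z) = -3
29*(6 - 7) + I(-7) = 29*(6 - 7) - 3 = 29*(-1) - 3 = -29 - 3 = -32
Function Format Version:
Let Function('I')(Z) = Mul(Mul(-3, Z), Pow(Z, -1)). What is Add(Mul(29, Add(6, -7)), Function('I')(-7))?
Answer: -32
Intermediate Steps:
Function('I')(Z) = -3
Add(Mul(29, Add(6, -7)), Function('I')(-7)) = Add(Mul(29, Add(6, -7)), -3) = Add(Mul(29, -1), -3) = Add(-29, -3) = -32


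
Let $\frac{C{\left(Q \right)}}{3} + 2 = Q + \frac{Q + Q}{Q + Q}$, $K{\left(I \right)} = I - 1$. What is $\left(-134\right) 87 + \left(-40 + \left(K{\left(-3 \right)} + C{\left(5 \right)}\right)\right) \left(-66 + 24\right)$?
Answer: $-10314$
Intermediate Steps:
$K{\left(I \right)} = -1 + I$
$C{\left(Q \right)} = -3 + 3 Q$ ($C{\left(Q \right)} = -6 + 3 \left(Q + \frac{Q + Q}{Q + Q}\right) = -6 + 3 \left(Q + \frac{2 Q}{2 Q}\right) = -6 + 3 \left(Q + 2 Q \frac{1}{2 Q}\right) = -6 + 3 \left(Q + 1\right) = -6 + 3 \left(1 + Q\right) = -6 + \left(3 + 3 Q\right) = -3 + 3 Q$)
$\left(-134\right) 87 + \left(-40 + \left(K{\left(-3 \right)} + C{\left(5 \right)}\right)\right) \left(-66 + 24\right) = \left(-134\right) 87 + \left(-40 + \left(\left(-1 - 3\right) + \left(-3 + 3 \cdot 5\right)\right)\right) \left(-66 + 24\right) = -11658 + \left(-40 + \left(-4 + \left(-3 + 15\right)\right)\right) \left(-42\right) = -11658 + \left(-40 + \left(-4 + 12\right)\right) \left(-42\right) = -11658 + \left(-40 + 8\right) \left(-42\right) = -11658 - -1344 = -11658 + 1344 = -10314$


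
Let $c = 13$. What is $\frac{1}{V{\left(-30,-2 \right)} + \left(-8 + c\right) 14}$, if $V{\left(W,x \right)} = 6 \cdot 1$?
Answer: $\frac{1}{76} \approx 0.013158$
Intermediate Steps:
$V{\left(W,x \right)} = 6$
$\frac{1}{V{\left(-30,-2 \right)} + \left(-8 + c\right) 14} = \frac{1}{6 + \left(-8 + 13\right) 14} = \frac{1}{6 + 5 \cdot 14} = \frac{1}{6 + 70} = \frac{1}{76}$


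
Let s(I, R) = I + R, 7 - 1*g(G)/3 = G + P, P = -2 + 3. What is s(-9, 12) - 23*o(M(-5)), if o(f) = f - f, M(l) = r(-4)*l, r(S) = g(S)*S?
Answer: 3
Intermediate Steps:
P = 1
g(G) = 18 - 3*G (g(G) = 21 - 3*(G + 1) = 21 - 3*(1 + G) = 21 + (-3 - 3*G) = 18 - 3*G)
r(S) = S*(18 - 3*S) (r(S) = (18 - 3*S)*S = S*(18 - 3*S))
M(l) = -120*l (M(l) = (3*(-4)*(6 - 1*(-4)))*l = (3*(-4)*(6 + 4))*l = (3*(-4)*10)*l = -120*l)
o(f) = 0
s(-9, 12) - 23*o(M(-5)) = (-9 + 12) - 23*0 = 3 + 0 = 3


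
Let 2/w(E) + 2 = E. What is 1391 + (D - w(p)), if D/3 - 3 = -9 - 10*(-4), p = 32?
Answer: 22394/15 ≈ 1492.9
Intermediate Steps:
w(E) = 2/(-2 + E)
D = 102 (D = 9 + 3*(-9 - 10*(-4)) = 9 + 3*(-9 + 40) = 9 + 3*31 = 9 + 93 = 102)
1391 + (D - w(p)) = 1391 + (102 - 2/(-2 + 32)) = 1391 + (102 - 2/30) = 1391 + (102 - 1*1/15) = 1391 + (102 - 1/15) = 1391 + 1529/15 = 22394/15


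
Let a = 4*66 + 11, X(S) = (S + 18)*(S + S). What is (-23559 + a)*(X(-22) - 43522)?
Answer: 1009268264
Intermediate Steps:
X(S) = 2*S*(18 + S) (X(S) = (18 + S)*(2*S) = 2*S*(18 + S))
a = 275 (a = 264 + 11 = 275)
(-23559 + a)*(X(-22) - 43522) = (-23559 + 275)*(2*(-22)*(18 - 22) - 43522) = -23284*(2*(-22)*(-4) - 43522) = -23284*(176 - 43522) = -23284*(-43346) = 1009268264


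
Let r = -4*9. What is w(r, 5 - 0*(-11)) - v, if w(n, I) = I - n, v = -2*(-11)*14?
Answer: -267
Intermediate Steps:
r = -36
v = 308 (v = 22*14 = 308)
w(r, 5 - 0*(-11)) - v = ((5 - 0*(-11)) - 1*(-36)) - 1*308 = ((5 - 1*0) + 36) - 308 = ((5 + 0) + 36) - 308 = (5 + 36) - 308 = 41 - 308 = -267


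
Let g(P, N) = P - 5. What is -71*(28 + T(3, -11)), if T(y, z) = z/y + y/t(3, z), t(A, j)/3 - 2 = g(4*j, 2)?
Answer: -243388/141 ≈ -1726.2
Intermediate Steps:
g(P, N) = -5 + P
t(A, j) = -9 + 12*j (t(A, j) = 6 + 3*(-5 + 4*j) = 6 + (-15 + 12*j) = -9 + 12*j)
T(y, z) = y/(-9 + 12*z) + z/y (T(y, z) = z/y + y/(-9 + 12*z) = y/(-9 + 12*z) + z/y)
-71*(28 + T(3, -11)) = -71*(28 + ((1/3)*3**2 - 11*(-3 + 4*(-11)))/(3*(-3 + 4*(-11)))) = -71*(28 + ((1/3)*9 - 11*(-3 - 44))/(3*(-3 - 44))) = -71*(28 + (1/3)*(3 - 11*(-47))/(-47)) = -71*(28 + (1/3)*(-1/47)*(3 + 517)) = -71*(28 + (1/3)*(-1/47)*520) = -71*(28 - 520/141) = -71*3428/141 = -243388/141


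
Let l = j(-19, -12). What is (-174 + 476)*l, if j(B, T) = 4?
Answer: 1208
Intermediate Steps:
l = 4
(-174 + 476)*l = (-174 + 476)*4 = 302*4 = 1208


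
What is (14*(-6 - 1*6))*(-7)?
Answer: 1176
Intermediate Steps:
(14*(-6 - 1*6))*(-7) = (14*(-6 - 6))*(-7) = (14*(-12))*(-7) = -168*(-7) = 1176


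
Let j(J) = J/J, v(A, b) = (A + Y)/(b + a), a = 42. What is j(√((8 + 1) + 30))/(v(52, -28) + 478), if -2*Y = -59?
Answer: 28/13547 ≈ 0.0020669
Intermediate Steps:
Y = 59/2 (Y = -½*(-59) = 59/2 ≈ 29.500)
v(A, b) = (59/2 + A)/(42 + b) (v(A, b) = (A + 59/2)/(b + 42) = (59/2 + A)/(42 + b))
j(J) = 1
j(√((8 + 1) + 30))/(v(52, -28) + 478) = 1/((59/2 + 52)/(42 - 28) + 478) = 1/((163/2)/14 + 478) = 1/((1/14)*(163/2) + 478) = 1/(163/28 + 478) = 1/(13547/28) = 1*(28/13547) = 28/13547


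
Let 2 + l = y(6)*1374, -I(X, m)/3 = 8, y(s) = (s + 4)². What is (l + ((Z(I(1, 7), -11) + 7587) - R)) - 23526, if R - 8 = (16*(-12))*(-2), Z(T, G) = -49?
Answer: 121018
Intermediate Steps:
y(s) = (4 + s)²
I(X, m) = -24 (I(X, m) = -3*8 = -24)
l = 137398 (l = -2 + (4 + 6)²*1374 = -2 + 10²*1374 = -2 + 100*1374 = -2 + 137400 = 137398)
R = 392 (R = 8 + (16*(-12))*(-2) = 8 - 192*(-2) = 8 + 384 = 392)
(l + ((Z(I(1, 7), -11) + 7587) - R)) - 23526 = (137398 + ((-49 + 7587) - 1*392)) - 23526 = (137398 + (7538 - 392)) - 23526 = (137398 + 7146) - 23526 = 144544 - 23526 = 121018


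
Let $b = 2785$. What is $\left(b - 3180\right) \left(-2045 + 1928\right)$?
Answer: $46215$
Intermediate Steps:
$\left(b - 3180\right) \left(-2045 + 1928\right) = \left(2785 - 3180\right) \left(-2045 + 1928\right) = \left(-395\right) \left(-117\right) = 46215$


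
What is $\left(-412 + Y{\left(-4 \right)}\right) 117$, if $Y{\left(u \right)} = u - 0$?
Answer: $-48672$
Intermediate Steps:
$Y{\left(u \right)} = u$ ($Y{\left(u \right)} = u + 0 = u$)
$\left(-412 + Y{\left(-4 \right)}\right) 117 = \left(-412 - 4\right) 117 = \left(-416\right) 117 = -48672$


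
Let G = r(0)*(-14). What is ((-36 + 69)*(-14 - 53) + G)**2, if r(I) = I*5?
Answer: 4888521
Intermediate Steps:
r(I) = 5*I
G = 0 (G = (5*0)*(-14) = 0*(-14) = 0)
((-36 + 69)*(-14 - 53) + G)**2 = ((-36 + 69)*(-14 - 53) + 0)**2 = (33*(-67) + 0)**2 = (-2211 + 0)**2 = (-2211)**2 = 4888521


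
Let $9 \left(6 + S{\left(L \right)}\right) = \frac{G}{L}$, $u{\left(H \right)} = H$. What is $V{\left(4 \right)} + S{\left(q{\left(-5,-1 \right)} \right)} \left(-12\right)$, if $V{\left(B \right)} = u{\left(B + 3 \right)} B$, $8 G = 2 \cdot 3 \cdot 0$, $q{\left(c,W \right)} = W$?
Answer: $100$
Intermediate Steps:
$G = 0$ ($G = \frac{2 \cdot 3 \cdot 0}{8} = \frac{6 \cdot 0}{8} = \frac{1}{8} \cdot 0 = 0$)
$V{\left(B \right)} = B \left(3 + B\right)$ ($V{\left(B \right)} = \left(B + 3\right) B = \left(3 + B\right) B = B \left(3 + B\right)$)
$S{\left(L \right)} = -6$ ($S{\left(L \right)} = -6 + \frac{0 \frac{1}{L}}{9} = -6 + \frac{1}{9} \cdot 0 = -6 + 0 = -6$)
$V{\left(4 \right)} + S{\left(q{\left(-5,-1 \right)} \right)} \left(-12\right) = 4 \left(3 + 4\right) - -72 = 4 \cdot 7 + 72 = 28 + 72 = 100$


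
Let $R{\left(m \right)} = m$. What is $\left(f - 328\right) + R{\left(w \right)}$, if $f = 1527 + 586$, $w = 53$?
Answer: $1838$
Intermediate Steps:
$f = 2113$
$\left(f - 328\right) + R{\left(w \right)} = \left(2113 - 328\right) + 53 = 1785 + 53 = 1838$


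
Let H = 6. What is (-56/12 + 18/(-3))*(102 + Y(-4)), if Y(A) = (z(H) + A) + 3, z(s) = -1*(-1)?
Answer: -1088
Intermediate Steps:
z(s) = 1
Y(A) = 4 + A (Y(A) = (1 + A) + 3 = 4 + A)
(-56/12 + 18/(-3))*(102 + Y(-4)) = (-56/12 + 18/(-3))*(102 + (4 - 4)) = (-56*1/12 + 18*(-⅓))*(102 + 0) = (-14/3 - 6)*102 = -32/3*102 = -1088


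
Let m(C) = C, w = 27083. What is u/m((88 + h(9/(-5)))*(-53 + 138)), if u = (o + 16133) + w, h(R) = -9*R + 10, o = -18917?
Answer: 24299/9707 ≈ 2.5032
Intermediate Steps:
h(R) = 10 - 9*R
u = 24299 (u = (-18917 + 16133) + 27083 = -2784 + 27083 = 24299)
u/m((88 + h(9/(-5)))*(-53 + 138)) = 24299/(((88 + (10 - 81/(-5)))*(-53 + 138))) = 24299/(((88 + (10 - 81*(-1)/5))*85)) = 24299/(((88 + (10 - 9*(-9/5)))*85)) = 24299/(((88 + (10 + 81/5))*85)) = 24299/(((88 + 131/5)*85)) = 24299/(((571/5)*85)) = 24299/9707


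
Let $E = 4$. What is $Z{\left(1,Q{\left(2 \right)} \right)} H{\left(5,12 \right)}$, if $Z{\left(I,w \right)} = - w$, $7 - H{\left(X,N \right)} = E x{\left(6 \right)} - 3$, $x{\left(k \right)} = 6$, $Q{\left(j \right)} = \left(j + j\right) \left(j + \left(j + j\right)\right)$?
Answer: $336$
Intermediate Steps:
$Q{\left(j \right)} = 6 j^{2}$ ($Q{\left(j \right)} = 2 j \left(j + 2 j\right) = 2 j 3 j = 6 j^{2}$)
$H{\left(X,N \right)} = -14$ ($H{\left(X,N \right)} = 7 - \left(4 \cdot 6 - 3\right) = 7 - \left(24 - 3\right) = 7 - 21 = -14$)
$Z{\left(1,Q{\left(2 \right)} \right)} H{\left(5,12 \right)} = - 6 \cdot 2^{2} \left(-14\right) = - 6 \cdot 4 \left(-14\right) = \left(-1\right) 24 \left(-14\right) = \left(-24\right) \left(-14\right) = 336$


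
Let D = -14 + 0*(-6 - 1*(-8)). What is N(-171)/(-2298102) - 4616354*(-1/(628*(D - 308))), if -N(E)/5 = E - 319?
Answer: -2652336947327/116178248508 ≈ -22.830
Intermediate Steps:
D = -14 (D = -14 + 0*(-6 + 8) = -14 + 0*2 = -14 + 0 = -14)
N(E) = 1595 - 5*E (N(E) = -5*(E - 319) = -5*(-319 + E) = 1595 - 5*E)
N(-171)/(-2298102) - 4616354*(-1/(628*(D - 308))) = (1595 - 5*(-171))/(-2298102) - 4616354*(-1/(628*(-14 - 308))) = (1595 + 855)*(-1/2298102) - 4616354/((-628*(-322))) = 2450*(-1/2298102) - 4616354/202216 = -1225/1149051 - 4616354*1/202216 = -1225/1149051 - 2308177/101108 = -2652336947327/116178248508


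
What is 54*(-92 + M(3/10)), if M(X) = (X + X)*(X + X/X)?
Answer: -123147/25 ≈ -4925.9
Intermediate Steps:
M(X) = 2*X*(1 + X) (M(X) = (2*X)*(X + 1) = (2*X)*(1 + X) = 2*X*(1 + X))
54*(-92 + M(3/10)) = 54*(-92 + 2*(3/10)*(1 + 3/10)) = 54*(-92 + 2*(3/10)*(13/10)) = 54*(-92 + 39/50) = 54*(-4561/50) = -123147/25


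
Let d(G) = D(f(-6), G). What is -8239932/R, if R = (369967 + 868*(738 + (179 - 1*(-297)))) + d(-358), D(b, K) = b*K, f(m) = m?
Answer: -2746644/475289 ≈ -5.7789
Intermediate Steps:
D(b, K) = K*b
d(G) = -6*G (d(G) = G*(-6) = -6*G)
R = 1425867 (R = (369967 + 868*(738 + (179 - 1*(-297)))) - 6*(-358) = (369967 + 868*(738 + (179 + 297))) + 2148 = (369967 + 868*(738 + 476)) + 2148 = (369967 + 868*1214) + 2148 = (369967 + 1053752) + 2148 = 1423719 + 2148 = 1425867)
-8239932/R = -8239932/1425867 = -8239932*1/1425867 = -2746644/475289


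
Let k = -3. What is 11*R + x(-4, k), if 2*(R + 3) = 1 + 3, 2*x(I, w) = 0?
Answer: -11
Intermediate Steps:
x(I, w) = 0 (x(I, w) = (½)*0 = 0)
R = -1 (R = -3 + (1 + 3)/2 = -3 + (½)*4 = -3 + 2 = -1)
11*R + x(-4, k) = 11*(-1) + 0 = -11 + 0 = -11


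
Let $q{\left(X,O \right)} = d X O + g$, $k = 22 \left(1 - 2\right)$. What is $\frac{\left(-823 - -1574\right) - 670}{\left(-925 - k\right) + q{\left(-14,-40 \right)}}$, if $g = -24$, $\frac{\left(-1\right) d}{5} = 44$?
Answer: $- \frac{81}{124127} \approx -0.00065256$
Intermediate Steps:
$d = -220$ ($d = \left(-5\right) 44 = -220$)
$k = -22$ ($k = 22 \left(-1\right) = -22$)
$q{\left(X,O \right)} = -24 - 220 O X$ ($q{\left(X,O \right)} = - 220 X O - 24 = - 220 O X - 24 = -24 - 220 O X$)
$\frac{\left(-823 - -1574\right) - 670}{\left(-925 - k\right) + q{\left(-14,-40 \right)}} = \frac{\left(-823 - -1574\right) - 670}{\left(-925 - -22\right) - \left(24 - -123200\right)} = \frac{\left(-823 + 1574\right) - 670}{\left(-925 + 22\right) - 123224} = \frac{751 - 670}{-903 - 123224} = \frac{81}{-124127} = 81 \left(- \frac{1}{124127}\right) = - \frac{81}{124127}$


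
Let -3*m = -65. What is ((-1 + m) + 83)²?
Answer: 96721/9 ≈ 10747.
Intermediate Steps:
m = 65/3 (m = -⅓*(-65) = 65/3 ≈ 21.667)
((-1 + m) + 83)² = ((-1 + 65/3) + 83)² = (62/3 + 83)² = (311/3)² = 96721/9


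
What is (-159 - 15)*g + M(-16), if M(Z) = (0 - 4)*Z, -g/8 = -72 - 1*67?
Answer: -193424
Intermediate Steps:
g = 1112 (g = -8*(-72 - 1*67) = -8*(-72 - 67) = -8*(-139) = 1112)
M(Z) = -4*Z
(-159 - 15)*g + M(-16) = (-159 - 15)*1112 - 4*(-16) = -174*1112 + 64 = -193488 + 64 = -193424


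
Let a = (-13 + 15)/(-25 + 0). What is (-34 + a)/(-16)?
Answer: 213/100 ≈ 2.1300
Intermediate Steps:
a = -2/25 (a = 2/(-25) = 2*(-1/25) = -2/25 ≈ -0.080000)
(-34 + a)/(-16) = (-34 - 2/25)/(-16) = -1/16*(-852/25) = 213/100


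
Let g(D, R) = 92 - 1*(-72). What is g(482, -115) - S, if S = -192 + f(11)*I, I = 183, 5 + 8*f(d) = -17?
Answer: 3437/4 ≈ 859.25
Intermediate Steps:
f(d) = -11/4 (f(d) = -5/8 + (⅛)*(-17) = -5/8 - 17/8 = -11/4)
g(D, R) = 164 (g(D, R) = 92 + 72 = 164)
S = -2781/4 (S = -192 - 11/4*183 = -192 - 2013/4 = -2781/4 ≈ -695.25)
g(482, -115) - S = 164 - 1*(-2781/4) = 164 + 2781/4 = 3437/4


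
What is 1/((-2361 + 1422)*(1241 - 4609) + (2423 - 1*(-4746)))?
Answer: 1/3169721 ≈ 3.1549e-7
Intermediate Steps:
1/((-2361 + 1422)*(1241 - 4609) + (2423 - 1*(-4746))) = 1/(-939*(-3368) + (2423 + 4746)) = 1/(3162552 + 7169) = 1/3169721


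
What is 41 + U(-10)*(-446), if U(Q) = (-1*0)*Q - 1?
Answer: 487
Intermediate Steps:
U(Q) = -1 (U(Q) = 0*Q - 1 = 0 - 1 = -1)
41 + U(-10)*(-446) = 41 - 1*(-446) = 41 + 446 = 487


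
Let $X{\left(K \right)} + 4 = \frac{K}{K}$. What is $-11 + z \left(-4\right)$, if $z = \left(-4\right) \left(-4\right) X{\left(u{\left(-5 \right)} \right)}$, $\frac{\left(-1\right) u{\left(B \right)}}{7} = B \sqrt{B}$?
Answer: $181$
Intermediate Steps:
$u{\left(B \right)} = - 7 B^{\frac{3}{2}}$ ($u{\left(B \right)} = - 7 B \sqrt{B} = - 7 B^{\frac{3}{2}}$)
$X{\left(K \right)} = -3$ ($X{\left(K \right)} = -4 + \frac{K}{K} = -4 + 1 = -3$)
$z = -48$ ($z = \left(-4\right) \left(-4\right) \left(-3\right) = 16 \left(-3\right) = -48$)
$-11 + z \left(-4\right) = -11 - -192 = -11 + 192 = 181$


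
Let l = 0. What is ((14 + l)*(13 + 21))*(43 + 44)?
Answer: 41412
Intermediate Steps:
((14 + l)*(13 + 21))*(43 + 44) = ((14 + 0)*(13 + 21))*(43 + 44) = (14*34)*87 = 476*87 = 41412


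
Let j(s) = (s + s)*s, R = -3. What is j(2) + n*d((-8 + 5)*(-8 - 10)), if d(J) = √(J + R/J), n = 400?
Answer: 8 + 200*√1942/3 ≈ 2945.9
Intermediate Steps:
j(s) = 2*s² (j(s) = (2*s)*s = 2*s²)
d(J) = √(J - 3/J)
j(2) + n*d((-8 + 5)*(-8 - 10)) = 2*2² + 400*√((-8 + 5)*(-8 - 10) - 3*1/((-8 - 10)*(-8 + 5))) = 2*4 + 400*√(-3*(-18) - 3/((-3*(-18)))) = 8 + 400*√(54 - 3/54) = 8 + 400*√(54 - 3*1/54) = 8 + 400*√(54 - 1/18) = 8 + 400*√(971/18) = 8 + 400*(√1942/6) = 8 + 200*√1942/3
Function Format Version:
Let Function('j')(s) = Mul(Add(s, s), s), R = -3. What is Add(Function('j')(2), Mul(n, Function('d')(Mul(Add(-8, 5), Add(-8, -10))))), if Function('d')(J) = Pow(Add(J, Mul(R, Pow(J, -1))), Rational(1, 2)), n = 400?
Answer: Add(8, Mul(Rational(200, 3), Pow(1942, Rational(1, 2)))) ≈ 2945.9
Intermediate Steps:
Function('j')(s) = Mul(2, Pow(s, 2)) (Function('j')(s) = Mul(Mul(2, s), s) = Mul(2, Pow(s, 2)))
Function('d')(J) = Pow(Add(J, Mul(-3, Pow(J, -1))), Rational(1, 2))
Add(Function('j')(2), Mul(n, Function('d')(Mul(Add(-8, 5), Add(-8, -10))))) = Add(Mul(2, Pow(2, 2)), Mul(400, Pow(Add(Mul(Add(-8, 5), Add(-8, -10)), Mul(-3, Pow(Mul(Add(-8, 5), Add(-8, -10)), -1))), Rational(1, 2)))) = Add(Mul(2, 4), Mul(400, Pow(Add(Mul(-3, -18), Mul(-3, Pow(Mul(-3, -18), -1))), Rational(1, 2)))) = Add(8, Mul(400, Pow(Add(54, Mul(-3, Pow(54, -1))), Rational(1, 2)))) = Add(8, Mul(400, Pow(Add(54, Mul(-3, Rational(1, 54))), Rational(1, 2)))) = Add(8, Mul(400, Pow(Add(54, Rational(-1, 18)), Rational(1, 2)))) = Add(8, Mul(400, Pow(Rational(971, 18), Rational(1, 2)))) = Add(8, Mul(400, Mul(Rational(1, 6), Pow(1942, Rational(1, 2))))) = Add(8, Mul(Rational(200, 3), Pow(1942, Rational(1, 2))))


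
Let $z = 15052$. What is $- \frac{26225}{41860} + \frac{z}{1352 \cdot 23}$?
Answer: $- \frac{15503}{108836} \approx -0.14244$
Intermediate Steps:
$- \frac{26225}{41860} + \frac{z}{1352 \cdot 23} = - \frac{26225}{41860} + \frac{15052}{1352 \cdot 23} = \left(-26225\right) \frac{1}{41860} + \frac{15052}{31096} = - \frac{5245}{8372} + 15052 \cdot \frac{1}{31096} = - \frac{5245}{8372} + \frac{3763}{7774} = - \frac{15503}{108836}$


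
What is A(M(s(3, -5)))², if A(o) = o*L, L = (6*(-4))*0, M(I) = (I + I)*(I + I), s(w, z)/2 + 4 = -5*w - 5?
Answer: 0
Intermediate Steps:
s(w, z) = -18 - 10*w (s(w, z) = -8 + 2*(-5*w - 5) = -8 + 2*(-5 - 5*w) = -8 + (-10 - 10*w) = -18 - 10*w)
M(I) = 4*I² (M(I) = (2*I)*(2*I) = 4*I²)
L = 0 (L = -24*0 = 0)
A(o) = 0 (A(o) = o*0 = 0)
A(M(s(3, -5)))² = 0² = 0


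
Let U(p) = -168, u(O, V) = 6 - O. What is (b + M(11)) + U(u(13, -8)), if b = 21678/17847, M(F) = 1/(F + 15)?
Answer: -25791407/154674 ≈ -166.75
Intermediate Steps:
M(F) = 1/(15 + F)
b = 7226/5949 (b = 21678*(1/17847) = 7226/5949 ≈ 1.2147)
(b + M(11)) + U(u(13, -8)) = (7226/5949 + 1/(15 + 11)) - 168 = (7226/5949 + 1/26) - 168 = 193825/154674 - 168 = -25791407/154674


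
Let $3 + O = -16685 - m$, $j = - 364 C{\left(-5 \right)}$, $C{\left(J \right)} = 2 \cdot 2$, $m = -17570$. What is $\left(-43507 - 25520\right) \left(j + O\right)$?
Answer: $39621498$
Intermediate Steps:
$C{\left(J \right)} = 4$
$j = -1456$ ($j = \left(-364\right) 4 = -1456$)
$O = 882$ ($O = -3 - -885 = -3 + \left(-16685 + 17570\right) = -3 + 885 = 882$)
$\left(-43507 - 25520\right) \left(j + O\right) = \left(-43507 - 25520\right) \left(-1456 + 882\right) = \left(-69027\right) \left(-574\right) = 39621498$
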